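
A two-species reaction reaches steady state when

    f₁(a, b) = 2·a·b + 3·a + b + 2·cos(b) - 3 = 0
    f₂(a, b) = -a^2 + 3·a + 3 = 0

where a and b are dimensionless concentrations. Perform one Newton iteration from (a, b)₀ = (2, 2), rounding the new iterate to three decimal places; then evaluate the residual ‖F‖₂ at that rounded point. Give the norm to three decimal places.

174.260

At (2, 2): F = (12.16771, 5.000).
Jacobian J = [[2·b + 3, 2·a - 2·sin(b) + 1], [-2·a + 3, 0]].
At the point, J = [[7.000, 3.18141], [-1.000, 0.000]] (det J = 3.18141).
Solving J·Δ = −F gives Δ = (5.000, -14.826).
Then the next iterate is (a, b)₁ = (7.000, -12.826).
Re-evaluating at (7.000, -12.826): F = (-172.45703, -25.000), so ‖F‖₂ = 174.260.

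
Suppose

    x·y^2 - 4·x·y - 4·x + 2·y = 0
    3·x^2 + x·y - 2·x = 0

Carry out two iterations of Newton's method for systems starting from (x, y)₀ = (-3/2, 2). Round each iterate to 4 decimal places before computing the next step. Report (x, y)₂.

At (-3/2, 2): F = (16.0000, 6.7500).
Jacobian J = [[y^2 - 4·y - 4, 2·x·y - 4·x + 2], [6·x + y - 2, x]].
At the point, J = [[-8.0000, 2.0000], [-9.0000, -1.5000]] (det J = 30.0000).
Solving J·Δ = −F gives Δ = (1.2500, -3.0000).
Then the next iterate is (x, y)₁ = (-0.2500, -1.0000).
Round to (-0.2500, -1.0000) and repeat: F = (-2.2500, 0.9375), J = [[1.0000, 3.5000], [-4.5000, -0.2500]].
Δ = (0.1754, 0.5927), so (x, y)₂ = (-0.0746, -0.4073).

(-0.0746, -0.4073)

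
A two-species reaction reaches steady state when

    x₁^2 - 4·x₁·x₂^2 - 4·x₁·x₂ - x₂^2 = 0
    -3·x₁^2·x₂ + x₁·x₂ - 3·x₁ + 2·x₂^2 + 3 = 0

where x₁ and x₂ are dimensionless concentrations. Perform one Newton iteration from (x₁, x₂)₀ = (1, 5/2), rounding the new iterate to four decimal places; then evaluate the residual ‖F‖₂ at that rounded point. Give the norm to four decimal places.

At (1, 5/2): F = (-40.2500, 7.5000).
Jacobian J = [[2·x₁ - 4·x₂^2 - 4·x₂, -8·x₁·x₂ - 4·x₁ - 2·x₂], [-6·x₁·x₂ + x₂ - 3, -3·x₁^2 + x₁ + 4·x₂]].
At the point, J = [[-33.0000, -29.0000], [-15.5000, 8.0000]] (det J = -713.5000).
Solving J·Δ = −F gives Δ = (-0.1465, -1.2213).
Then the next iterate is (x₁, x₂)₁ = (0.8535, 1.2787).
Re-evaluating at (0.8535, 1.2787): F = (-10.854235, 2.006564), so ‖F‖₂ = 11.0381.

11.0381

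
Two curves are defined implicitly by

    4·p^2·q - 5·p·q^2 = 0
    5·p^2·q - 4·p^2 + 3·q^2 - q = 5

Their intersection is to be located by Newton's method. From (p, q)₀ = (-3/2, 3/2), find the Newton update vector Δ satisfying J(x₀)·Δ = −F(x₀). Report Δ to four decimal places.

(1.4153, 0.3499)

At (-3/2, 3/2): F = (30.3750, 8.1250).
Jacobian J = [[8·p·q - 5·q^2, 4·p^2 - 10·p·q], [10·p·q - 8·p, 5·p^2 + 6·q - 1]].
At the point, J = [[-29.2500, 31.5000], [-10.5000, 19.2500]] (det J = -232.3125).
Solving J·Δ = −F gives Δ = (1.4153, 0.3499).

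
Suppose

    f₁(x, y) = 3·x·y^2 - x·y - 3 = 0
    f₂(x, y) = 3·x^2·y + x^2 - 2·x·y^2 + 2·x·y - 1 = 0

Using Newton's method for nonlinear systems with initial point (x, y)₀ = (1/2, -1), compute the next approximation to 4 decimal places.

At (1/2, -1): F = (-1.0000, -3.5000).
Jacobian J = [[3·y^2 - y, 6·x·y - x], [6·x·y + 2·x - 2·y^2 + 2·y, 3·x^2 - 4·x·y + 2·x]].
At the point, J = [[4.0000, -3.5000], [-6.0000, 3.7500]] (det J = -6.0000).
Solving J·Δ = −F gives Δ = (-2.6667, -3.3333).
Then the next iterate is (x, y)₁ = (-2.1667, -4.3333).

(-2.1667, -4.3333)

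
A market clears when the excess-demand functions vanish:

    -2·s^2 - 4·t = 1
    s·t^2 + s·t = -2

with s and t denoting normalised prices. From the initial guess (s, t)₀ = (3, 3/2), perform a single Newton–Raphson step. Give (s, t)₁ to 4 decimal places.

(1.0853, 0.9942)

At (3, 3/2): F = (-25.0000, 13.2500).
Jacobian J = [[-4·s, -4], [t^2 + t, 2·s·t + s]].
At the point, J = [[-12.0000, -4.0000], [3.7500, 12.0000]] (det J = -129.0000).
Solving J·Δ = −F gives Δ = (-1.9147, -0.5058).
Then the next iterate is (s, t)₁ = (1.0853, 0.9942).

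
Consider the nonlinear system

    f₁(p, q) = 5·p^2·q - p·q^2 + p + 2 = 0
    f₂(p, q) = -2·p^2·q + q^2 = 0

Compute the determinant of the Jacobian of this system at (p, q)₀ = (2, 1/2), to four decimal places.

-3.2500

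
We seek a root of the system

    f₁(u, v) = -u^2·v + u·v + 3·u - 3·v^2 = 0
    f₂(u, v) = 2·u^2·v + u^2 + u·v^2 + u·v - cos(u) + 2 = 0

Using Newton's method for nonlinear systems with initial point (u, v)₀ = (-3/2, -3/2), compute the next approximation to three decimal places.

At (-3/2, -3/2): F = (-5.625, -3.69574).
Jacobian J = [[-2·u·v + v + 3, -u^2 + u - 6·v], [4·u·v + 2·u + v^2 + v + sin(u), 2·u^2 + 2·u·v + u]].
At the point, J = [[-3.000, 5.250], [5.75251, 7.500]] (det J = -52.70065).
Solving J·Δ = −F gives Δ = (-0.432, 0.824).
Then the next iterate is (u, v)₁ = (-1.932, -0.676).

(-1.932, -0.676)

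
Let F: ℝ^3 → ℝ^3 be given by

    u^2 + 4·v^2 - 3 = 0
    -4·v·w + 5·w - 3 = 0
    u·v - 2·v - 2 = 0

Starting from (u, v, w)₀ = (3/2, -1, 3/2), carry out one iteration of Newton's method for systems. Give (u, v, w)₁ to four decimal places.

(0.0658, -1.1316, 0.2456)

At (3/2, -1, 3/2): F = (3.2500, 10.5000, -1.5000).
Jacobian J = [[2·u, 8·v, 0], [0, -4·w, -4·v + 5], [v, u - 2, 0]].
At the point, J = [[3.0000, -8.0000, 0.0000], [0.0000, -6.0000, 9.0000], [-1.0000, -0.5000, 0.0000]] (det J = 85.5000).
Solving J·Δ = −F gives Δ = (-1.4342, -0.1316, -1.2544).
Then the next iterate is (u, v, w)₁ = (0.0658, -1.1316, 0.2456).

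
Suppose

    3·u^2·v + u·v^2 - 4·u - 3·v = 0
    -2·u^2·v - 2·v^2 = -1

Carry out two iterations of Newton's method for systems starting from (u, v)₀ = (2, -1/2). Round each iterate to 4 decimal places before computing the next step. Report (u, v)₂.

At (2, -1/2): F = (-12.0000, 4.5000).
Jacobian J = [[6·u·v + v^2 - 4, 3·u^2 + 2·u·v - 3], [-4·u·v, -2·u^2 - 4·v]].
At the point, J = [[-9.7500, 7.0000], [4.0000, -6.0000]] (det J = 30.5000).
Solving J·Δ = −F gives Δ = (-1.3279, -0.1352).
Then the next iterate is (u, v)₁ = (0.6721, -0.6352).
Round to (0.6721, -0.6352) and repeat: F = (-1.372416, 0.766905), J = [[-6.158028, -2.498681], [1.707672, 1.637363]].
Δ = (-0.0569, -0.4090), so (u, v)₂ = (0.6152, -1.0442).

(0.6152, -1.0442)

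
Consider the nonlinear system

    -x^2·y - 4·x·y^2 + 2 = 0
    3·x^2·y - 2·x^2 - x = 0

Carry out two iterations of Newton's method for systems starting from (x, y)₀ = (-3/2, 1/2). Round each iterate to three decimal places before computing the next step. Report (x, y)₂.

At (-3/2, 1/2): F = (2.375, 0.375).
Jacobian J = [[-2·x·y - 4·y^2, -x^2 - 8·x·y], [6·x·y - 4·x - 1, 3·x^2]].
At the point, J = [[0.500, 3.750], [0.500, 6.750]] (det J = 1.500).
Solving J·Δ = −F gives Δ = (-9.750, 0.667).
Then the next iterate is (x, y)₁ = (-11.250, 1.167).
Round to (-11.250, 1.167) and repeat: F = (-84.41343, 201.22031), J = [[20.80994, -21.53250], [-34.77250, 379.68750]].
Δ = (3.875, -0.175), so (x, y)₂ = (-7.375, 0.992).

(-7.375, 0.992)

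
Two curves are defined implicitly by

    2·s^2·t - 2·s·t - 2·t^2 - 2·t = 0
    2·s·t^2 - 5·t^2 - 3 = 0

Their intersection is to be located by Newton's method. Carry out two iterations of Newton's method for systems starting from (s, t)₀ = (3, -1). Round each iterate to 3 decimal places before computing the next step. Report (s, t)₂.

(6.391, 3.273)

At (3, -1): F = (-12.000, -2.000).
Jacobian J = [[4·s·t - 2·t, 2·s^2 - 2·s - 4·t - 2], [2·t^2, 4·s·t - 10·t]].
At the point, J = [[-10.000, 14.000], [2.000, -2.000]] (det J = -8.000).
Solving J·Δ = −F gives Δ = (6.500, 5.500).
Then the next iterate is (s, t)₁ = (9.500, 4.500).
Round to (9.500, 4.500) and repeat: F = (677.250, 280.500), J = [[162.000, 141.500], [40.500, 126.000]].
Δ = (-3.109, -1.227), so (s, t)₂ = (6.391, 3.273).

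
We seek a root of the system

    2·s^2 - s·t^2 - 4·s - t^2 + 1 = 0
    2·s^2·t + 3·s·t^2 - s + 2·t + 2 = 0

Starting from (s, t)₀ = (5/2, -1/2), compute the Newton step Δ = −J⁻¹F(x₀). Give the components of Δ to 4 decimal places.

(-0.6642, 0.3412)

At (5/2, -1/2): F = (2.6250, -5.8750).
Jacobian J = [[4·s - t^2 - 4, -2·s·t - 2·t], [4·s·t + 3·t^2 - 1, 2·s^2 + 6·s·t + 2]].
At the point, J = [[5.7500, 3.5000], [-5.2500, 7.0000]] (det J = 58.6250).
Solving J·Δ = −F gives Δ = (-0.6642, 0.3412).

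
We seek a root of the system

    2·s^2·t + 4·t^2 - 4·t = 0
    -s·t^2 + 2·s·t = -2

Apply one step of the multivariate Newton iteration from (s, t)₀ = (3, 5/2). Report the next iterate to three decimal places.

At (3, 5/2): F = (60.000, -1.750).
Jacobian J = [[4·s·t, 2·s^2 + 8·t - 4], [-t^2 + 2·t, -2·s·t + 2·s]].
At the point, J = [[30.000, 34.000], [-1.250, -9.000]] (det J = -227.500).
Solving J·Δ = −F gives Δ = (-2.112, 0.099).
Then the next iterate is (s, t)₁ = (0.888, 2.599).

(0.888, 2.599)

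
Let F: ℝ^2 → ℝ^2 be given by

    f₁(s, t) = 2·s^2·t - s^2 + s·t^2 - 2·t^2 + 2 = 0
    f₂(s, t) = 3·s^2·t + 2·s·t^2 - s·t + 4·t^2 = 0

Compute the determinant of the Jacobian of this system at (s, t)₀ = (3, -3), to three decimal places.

J = [[4·s·t - 2·s + t^2, 2·s^2 + 2·s·t - 4·t], [6·s·t + 2·t^2 - t, 3·s^2 + 4·s·t - s + 8·t]].
At the point, J = [[-33.000, 12.000], [-33.000, -36.000]].
det J = 1584.000.

1584.000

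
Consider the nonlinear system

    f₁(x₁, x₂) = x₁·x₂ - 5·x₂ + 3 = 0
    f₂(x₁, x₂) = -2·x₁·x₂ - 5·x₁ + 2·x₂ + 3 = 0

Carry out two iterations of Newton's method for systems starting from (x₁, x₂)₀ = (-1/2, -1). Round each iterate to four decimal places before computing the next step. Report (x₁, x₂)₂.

(0.5064, 0.8085)

At (-1/2, -1): F = (8.5000, 2.5000).
Jacobian J = [[x₂, x₁ - 5], [-2·x₂ - 5, -2·x₁ + 2]].
At the point, J = [[-1.0000, -5.5000], [-3.0000, 3.0000]] (det J = -19.5000).
Solving J·Δ = −F gives Δ = (2.0128, 1.1795).
Then the next iterate is (x₁, x₂)₁ = (1.5128, 0.1795).
Round to (1.5128, 0.1795) and repeat: F = (2.374048, -4.748095), J = [[0.1795, -3.4872], [-5.3590, -1.0256]].
Δ = (-1.0064, 0.6290), so (x₁, x₂)₂ = (0.5064, 0.8085).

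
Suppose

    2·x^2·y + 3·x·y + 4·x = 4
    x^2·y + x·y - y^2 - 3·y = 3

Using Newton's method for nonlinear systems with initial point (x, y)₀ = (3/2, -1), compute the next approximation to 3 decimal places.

(0.444, -0.809)

At (3/2, -1): F = (-7.000, -4.750).
Jacobian J = [[4·x·y + 3·y + 4, 2·x^2 + 3·x], [2·x·y + y, x^2 + x - 2·y - 3]].
At the point, J = [[-5.000, 9.000], [-4.000, 2.750]] (det J = 22.250).
Solving J·Δ = −F gives Δ = (-1.056, 0.191).
Then the next iterate is (x, y)₁ = (0.444, -0.809).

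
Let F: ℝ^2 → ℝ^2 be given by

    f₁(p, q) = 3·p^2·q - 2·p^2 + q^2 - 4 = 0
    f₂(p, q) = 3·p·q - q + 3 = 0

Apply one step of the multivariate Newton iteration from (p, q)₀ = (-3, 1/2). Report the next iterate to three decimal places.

(-1.076, 0.589)

At (-3, 1/2): F = (-8.250, -2.000).
Jacobian J = [[6·p·q - 4·p, 3·p^2 + 2·q], [3·q, 3·p - 1]].
At the point, J = [[3.000, 28.000], [1.500, -10.000]] (det J = -72.000).
Solving J·Δ = −F gives Δ = (1.924, 0.089).
Then the next iterate is (p, q)₁ = (-1.076, 0.589).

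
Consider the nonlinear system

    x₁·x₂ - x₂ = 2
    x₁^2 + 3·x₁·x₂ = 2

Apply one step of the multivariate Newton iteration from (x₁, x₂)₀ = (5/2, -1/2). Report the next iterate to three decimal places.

At (5/2, -1/2): F = (-2.750, 0.500).
Jacobian J = [[x₂, x₁ - 1], [2·x₁ + 3·x₂, 3·x₁]].
At the point, J = [[-0.500, 1.500], [3.500, 7.500]] (det J = -9.000).
Solving J·Δ = −F gives Δ = (-2.375, 1.042).
Then the next iterate is (x₁, x₂)₁ = (0.125, 0.542).

(0.125, 0.542)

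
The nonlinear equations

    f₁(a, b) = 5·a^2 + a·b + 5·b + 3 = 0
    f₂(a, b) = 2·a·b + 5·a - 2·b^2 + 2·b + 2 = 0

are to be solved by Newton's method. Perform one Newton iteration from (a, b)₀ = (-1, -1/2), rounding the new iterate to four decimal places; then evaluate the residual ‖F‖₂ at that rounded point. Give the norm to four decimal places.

2.7223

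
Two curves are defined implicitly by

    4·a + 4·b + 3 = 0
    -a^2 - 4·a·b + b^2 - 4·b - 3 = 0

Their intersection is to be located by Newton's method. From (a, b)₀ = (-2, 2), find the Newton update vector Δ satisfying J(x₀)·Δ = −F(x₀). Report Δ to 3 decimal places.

At (-2, 2): F = (3.000, 5.000).
Jacobian J = [[4, 4], [-2·a - 4·b, -4·a + 2·b - 4]].
At the point, J = [[4.000, 4.000], [-4.000, 8.000]] (det J = 48.000).
Solving J·Δ = −F gives Δ = (-0.083, -0.667).

(-0.083, -0.667)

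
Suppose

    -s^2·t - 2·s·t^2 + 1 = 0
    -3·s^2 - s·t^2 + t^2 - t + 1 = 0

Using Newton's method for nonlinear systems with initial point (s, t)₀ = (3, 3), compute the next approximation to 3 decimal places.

At (3, 3): F = (-80.000, -47.000).
Jacobian J = [[-2·s·t - 2·t^2, -s^2 - 4·s·t], [-6·s - t^2, -2·s·t + 2·t - 1]].
At the point, J = [[-36.000, -45.000], [-27.000, -13.000]] (det J = -747.000).
Solving J·Δ = −F gives Δ = (-1.439, -0.627).
Then the next iterate is (s, t)₁ = (1.561, 2.373).

(1.561, 2.373)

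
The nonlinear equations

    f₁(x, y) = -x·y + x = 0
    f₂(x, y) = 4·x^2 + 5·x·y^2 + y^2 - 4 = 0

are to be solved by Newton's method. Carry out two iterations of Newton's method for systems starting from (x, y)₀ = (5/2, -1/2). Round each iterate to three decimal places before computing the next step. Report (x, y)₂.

(1.000, 0.898)

At (5/2, -1/2): F = (3.750, 24.375).
Jacobian J = [[-y + 1, -x], [8·x + 5·y^2, 10·x·y + 2·y]].
At the point, J = [[1.500, -2.500], [21.250, -13.500]] (det J = 32.875).
Solving J·Δ = −F gives Δ = (-0.314, 1.312).
Then the next iterate is (x, y)₁ = (2.186, 0.812).
Round to (2.186, 0.812) and repeat: F = (0.41097, 22.98036), J = [[0.188, -2.186], [20.78472, 19.37432]].
Δ = (-1.186, 0.086), so (x, y)₂ = (1.000, 0.898).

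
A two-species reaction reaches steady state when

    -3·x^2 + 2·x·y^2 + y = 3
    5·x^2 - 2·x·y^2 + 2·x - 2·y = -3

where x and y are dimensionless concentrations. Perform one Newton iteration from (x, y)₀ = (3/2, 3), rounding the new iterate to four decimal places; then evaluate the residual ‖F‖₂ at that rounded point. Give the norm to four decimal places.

7.3546

At (3/2, 3): F = (20.2500, -15.7500).
Jacobian J = [[-6·x + 2·y^2, 4·x·y + 1], [10·x - 2·y^2 + 2, -4·x·y - 2]].
At the point, J = [[9.0000, 19.0000], [-1.0000, -20.0000]] (det J = -161.0000).
Solving J·Δ = −F gives Δ = (-0.6568, -0.7547).
Then the next iterate is (x, y)₁ = (0.8432, 2.2453).
Re-evaluating at (0.8432, 2.2453): F = (5.614111, -4.751039), so ‖F‖₂ = 7.3546.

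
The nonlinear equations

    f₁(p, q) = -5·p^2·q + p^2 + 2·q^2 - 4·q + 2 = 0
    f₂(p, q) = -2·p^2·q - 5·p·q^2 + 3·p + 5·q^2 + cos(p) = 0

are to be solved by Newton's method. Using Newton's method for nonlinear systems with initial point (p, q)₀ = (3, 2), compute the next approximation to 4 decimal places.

(1.7584, 1.7085)

At (3, 2): F = (-79.0000, -67.989992).
Jacobian J = [[-10·p·q + 2·p, -5·p^2 + 4·q - 4], [-4·p·q - 5·q^2 - sin(p) + 3, -2·p^2 - 10·p·q + 10·q]].
At the point, J = [[-54.0000, -41.0000], [-41.141120, -58.0000]] (det J = 1445.214080).
Solving J·Δ = −F gives Δ = (-1.2416, -0.2915).
Then the next iterate is (p, q)₁ = (1.7584, 1.7085).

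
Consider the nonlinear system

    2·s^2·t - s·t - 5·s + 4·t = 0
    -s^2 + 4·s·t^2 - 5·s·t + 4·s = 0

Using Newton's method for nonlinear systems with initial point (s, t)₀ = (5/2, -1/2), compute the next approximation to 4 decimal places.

At (5/2, -1/2): F = (-19.5000, 12.5000).
Jacobian J = [[4·s·t - t - 5, 2·s^2 - s + 4], [-2·s + 4·t^2 - 5·t + 4, 8·s·t - 5·s]].
At the point, J = [[-9.5000, 14.0000], [2.5000, -22.5000]] (det J = 178.7500).
Solving J·Δ = −F gives Δ = (-1.4755, 0.3916).
Then the next iterate is (s, t)₁ = (1.0245, -0.1084).

(1.0245, -0.1084)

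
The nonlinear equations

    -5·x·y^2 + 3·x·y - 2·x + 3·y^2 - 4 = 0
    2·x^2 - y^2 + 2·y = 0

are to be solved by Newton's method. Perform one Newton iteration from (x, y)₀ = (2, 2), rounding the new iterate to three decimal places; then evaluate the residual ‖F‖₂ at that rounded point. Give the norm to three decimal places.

At (2, 2): F = (-24.000, 8.000).
Jacobian J = [[-5·y^2 + 3·y - 2, -10·x·y + 3·x + 6·y], [4·x, -2·y + 2]].
At the point, J = [[-16.000, -22.000], [8.000, -2.000]] (det J = 208.000).
Solving J·Δ = −F gives Δ = (-1.077, -0.308).
Then the next iterate is (x, y)₁ = (0.923, 1.692).
Re-evaluating at (0.923, 1.692): F = (-5.78438, 2.22499), so ‖F‖₂ = 6.198.

6.198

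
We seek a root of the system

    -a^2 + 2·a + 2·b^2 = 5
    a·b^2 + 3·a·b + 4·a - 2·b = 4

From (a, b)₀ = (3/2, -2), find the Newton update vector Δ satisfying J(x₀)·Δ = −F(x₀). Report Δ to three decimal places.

At (3/2, -2): F = (3.750, 3.000).
Jacobian J = [[-2·a + 2, 4·b], [b^2 + 3·b + 4, 2·a·b + 3·a - 2]].
At the point, J = [[-1.000, -8.000], [2.000, -3.500]] (det J = 19.500).
Solving J·Δ = −F gives Δ = (-0.558, 0.538).

(-0.558, 0.538)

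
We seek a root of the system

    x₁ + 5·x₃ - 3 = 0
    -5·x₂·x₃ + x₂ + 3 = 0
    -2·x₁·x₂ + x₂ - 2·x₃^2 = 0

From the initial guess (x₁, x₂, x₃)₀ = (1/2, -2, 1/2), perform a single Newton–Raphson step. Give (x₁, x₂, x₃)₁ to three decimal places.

(0.614, 1.848, 0.477)

At (1/2, -2, 1/2): F = (0.000, 6.000, -0.500).
Jacobian J = [[1, 0, 5], [0, -5·x₃ + 1, -5·x₂], [-2·x₂, -2·x₁ + 1, -4·x₃]].
At the point, J = [[1.000, 0.000, 5.000], [0.000, -1.500, 10.000], [4.000, 0.000, -2.000]] (det J = 33.000).
Solving J·Δ = −F gives Δ = (0.114, 3.848, -0.023).
Then the next iterate is (x₁, x₂, x₃)₁ = (0.614, 1.848, 0.477).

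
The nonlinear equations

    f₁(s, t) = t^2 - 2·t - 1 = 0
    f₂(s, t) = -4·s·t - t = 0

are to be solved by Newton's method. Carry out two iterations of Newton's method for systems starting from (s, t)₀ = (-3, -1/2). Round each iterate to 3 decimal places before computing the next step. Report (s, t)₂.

At (-3, -1/2): F = (0.250, -5.500).
Jacobian J = [[0, 2·t - 2], [-4·t, -4·s - 1]].
At the point, J = [[0.000, -3.000], [2.000, 11.000]] (det J = 6.000).
Solving J·Δ = −F gives Δ = (2.292, 0.083).
Then the next iterate is (s, t)₁ = (-0.708, -0.417).
Round to (-0.708, -0.417) and repeat: F = (0.00789, -0.76394), J = [[0.000, -2.834], [1.668, 1.832]].
Δ = (0.455, 0.003), so (s, t)₂ = (-0.253, -0.414).

(-0.253, -0.414)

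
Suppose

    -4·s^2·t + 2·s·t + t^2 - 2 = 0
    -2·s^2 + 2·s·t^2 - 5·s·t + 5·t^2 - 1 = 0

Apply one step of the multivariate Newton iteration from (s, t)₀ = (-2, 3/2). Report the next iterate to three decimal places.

(-1.435, 0.648)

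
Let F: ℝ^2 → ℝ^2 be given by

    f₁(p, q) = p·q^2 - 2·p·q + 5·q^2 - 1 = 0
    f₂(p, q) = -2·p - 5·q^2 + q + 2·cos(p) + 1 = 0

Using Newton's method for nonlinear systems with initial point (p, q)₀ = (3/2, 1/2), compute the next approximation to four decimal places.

(0.7563, 0.5906)

At (3/2, 1/2): F = (-0.8750, -2.608526).
Jacobian J = [[q^2 - 2·q, 2·p·q - 2·p + 10·q], [-2·sin(p) - 2, -10·q + 1]].
At the point, J = [[-0.7500, 3.5000], [-3.994990, -4.0000]] (det J = 16.982465).
Solving J·Δ = −F gives Δ = (-0.7437, 0.0906).
Then the next iterate is (p, q)₁ = (0.7563, 0.5906).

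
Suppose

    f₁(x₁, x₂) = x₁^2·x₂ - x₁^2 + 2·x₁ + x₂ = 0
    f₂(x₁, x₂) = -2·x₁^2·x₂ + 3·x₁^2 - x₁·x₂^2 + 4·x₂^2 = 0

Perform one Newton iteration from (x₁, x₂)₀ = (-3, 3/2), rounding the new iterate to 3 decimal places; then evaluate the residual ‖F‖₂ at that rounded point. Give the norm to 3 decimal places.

At (-3, 3/2): F = (0.000, 15.750).
Jacobian J = [[2·x₁·x₂ - 2·x₁ + 2, x₁^2 + 1], [-4·x₁·x₂ + 6·x₁ - x₂^2, -2·x₁^2 - 2·x₁·x₂ + 8·x₂]].
At the point, J = [[-1.000, 10.000], [-2.250, 3.000]] (det J = 19.500).
Solving J·Δ = −F gives Δ = (8.077, 0.808).
Then the next iterate is (x₁, x₂)₁ = (5.077, 2.308).
Re-evaluating at (5.077, 2.308): F = (46.17692, -47.39093), so ‖F‖₂ = 66.168.

66.168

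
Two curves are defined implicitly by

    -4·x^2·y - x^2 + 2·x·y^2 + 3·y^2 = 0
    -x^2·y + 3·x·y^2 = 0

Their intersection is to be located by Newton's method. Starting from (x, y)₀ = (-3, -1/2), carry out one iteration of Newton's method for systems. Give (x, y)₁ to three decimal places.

(-2.000, -0.417)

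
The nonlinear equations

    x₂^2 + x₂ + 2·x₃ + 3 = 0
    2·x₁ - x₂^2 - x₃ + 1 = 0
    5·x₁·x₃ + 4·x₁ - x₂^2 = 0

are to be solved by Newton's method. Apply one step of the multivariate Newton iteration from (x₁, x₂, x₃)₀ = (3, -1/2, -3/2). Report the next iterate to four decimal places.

(-0.0909, -2.4432, -1.3750)

At (3, -1/2, -3/2): F = (-0.2500, 8.2500, -10.7500).
Jacobian J = [[0, 2·x₂ + 1, 2], [2, -2·x₂, -1], [5·x₃ + 4, -2·x₂, 5·x₁]].
At the point, J = [[0.0000, 0.0000, 2.0000], [2.0000, 1.0000, -1.0000], [-3.5000, 1.0000, 15.0000]] (det J = 11.0000).
Solving J·Δ = −F gives Δ = (-3.0909, -1.9432, 0.1250).
Then the next iterate is (x₁, x₂, x₃)₁ = (-0.0909, -2.4432, -1.3750).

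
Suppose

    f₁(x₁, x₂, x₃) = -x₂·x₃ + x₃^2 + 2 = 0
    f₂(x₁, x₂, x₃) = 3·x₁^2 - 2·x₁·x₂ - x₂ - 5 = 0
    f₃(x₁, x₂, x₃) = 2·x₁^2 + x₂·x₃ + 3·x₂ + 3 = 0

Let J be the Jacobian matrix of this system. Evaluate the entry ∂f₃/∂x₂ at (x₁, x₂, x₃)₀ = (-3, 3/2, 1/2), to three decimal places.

∂f₃/∂x₂ = x₃ + 3.
At (-3, 3/2, 1/2) this is 3.500.

3.500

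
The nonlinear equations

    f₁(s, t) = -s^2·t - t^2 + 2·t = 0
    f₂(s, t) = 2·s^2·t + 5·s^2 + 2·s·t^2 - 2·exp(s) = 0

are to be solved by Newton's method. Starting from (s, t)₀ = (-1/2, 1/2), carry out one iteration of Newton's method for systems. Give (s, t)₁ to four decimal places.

(-0.4289, -0.3807)

At (-1/2, 1/2): F = (0.6250, 0.036939).
Jacobian J = [[-2·s·t, -s^2 - 2·t + 2], [4·s·t + 10·s + 2·t^2 - 2·exp(s), 2·s^2 + 4·s·t]].
At the point, J = [[0.5000, 0.7500], [-6.713061, -0.5000]] (det J = 4.784796).
Solving J·Δ = −F gives Δ = (0.0711, -0.8807).
Then the next iterate is (s, t)₁ = (-0.4289, -0.3807).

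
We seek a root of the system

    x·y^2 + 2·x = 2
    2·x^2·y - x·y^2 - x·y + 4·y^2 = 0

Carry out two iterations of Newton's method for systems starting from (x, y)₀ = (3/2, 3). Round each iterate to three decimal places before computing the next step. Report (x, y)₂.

(1.367, 0.518)

At (3/2, 3): F = (14.500, 31.500).
Jacobian J = [[y^2 + 2, 2·x·y], [4·x·y - y^2 - y, 2·x^2 - 2·x·y - x + 8·y]].
At the point, J = [[11.000, 9.000], [6.000, 18.000]] (det J = 144.000).
Solving J·Δ = −F gives Δ = (0.156, -1.802).
Then the next iterate is (x, y)₁ = (1.656, 1.198).
Round to (1.656, 1.198) and repeat: F = (3.68870, 7.95087), J = [[3.43520, 3.96778], [5.30235, 9.44490]].
Δ = (-0.289, -0.680), so (x, y)₂ = (1.367, 0.518).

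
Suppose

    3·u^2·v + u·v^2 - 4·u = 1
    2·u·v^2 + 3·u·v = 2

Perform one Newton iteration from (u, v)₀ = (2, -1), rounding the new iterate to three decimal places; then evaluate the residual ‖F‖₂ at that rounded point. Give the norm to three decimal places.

1.961

At (2, -1): F = (-19.000, -4.000).
Jacobian J = [[6·u·v + v^2 - 4, 3·u^2 + 2·u·v], [2·v^2 + 3·v, 4·u·v + 3·u]].
At the point, J = [[-15.000, 8.000], [-1.000, -2.000]] (det J = 38.000).
Solving J·Δ = −F gives Δ = (-1.842, -1.079).
Then the next iterate is (u, v)₁ = (0.158, -2.079).
Re-evaluating at (0.158, -2.079): F = (-1.10479, -1.61962), so ‖F‖₂ = 1.961.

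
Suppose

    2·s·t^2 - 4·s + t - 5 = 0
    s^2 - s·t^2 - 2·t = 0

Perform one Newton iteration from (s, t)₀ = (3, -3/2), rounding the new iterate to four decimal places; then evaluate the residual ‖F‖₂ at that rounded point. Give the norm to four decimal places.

1.6241

At (3, -3/2): F = (-5.0000, 5.2500).
Jacobian J = [[2·t^2 - 4, 4·s·t + 1], [2·s - t^2, -2·s·t - 2]].
At the point, J = [[0.5000, -17.0000], [3.7500, 7.0000]] (det J = 67.2500).
Solving J·Δ = −F gives Δ = (-0.8067, -0.3178).
Then the next iterate is (s, t)₁ = (2.1933, -1.8178).
Re-evaluating at (2.1933, -1.8178): F = (-1.095933, 1.198631), so ‖F‖₂ = 1.6241.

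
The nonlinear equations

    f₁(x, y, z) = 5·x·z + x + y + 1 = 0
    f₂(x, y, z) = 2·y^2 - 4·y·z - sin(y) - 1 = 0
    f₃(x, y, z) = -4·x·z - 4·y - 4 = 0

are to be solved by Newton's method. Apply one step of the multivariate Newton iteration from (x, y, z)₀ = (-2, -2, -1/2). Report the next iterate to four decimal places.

(-0.6989, -1.1747, -0.4126)

At (-2, -2, -1/2): F = (2.0000, 3.909297, 0.0000).
Jacobian J = [[5·z + 1, 1, 5·x], [0, 4·y - 4·z - cos(y), -4·y], [-4·z, -4, -4·x]].
At the point, J = [[-1.5000, 1.0000, -10.0000], [0.0000, -5.583853, 8.0000], [2.0000, -4.0000, 8.0000]] (det J = -76.670825).
Solving J·Δ = −F gives Δ = (1.3011, 0.8253, 0.0874).
Then the next iterate is (x, y, z)₁ = (-0.6989, -1.1747, -0.4126).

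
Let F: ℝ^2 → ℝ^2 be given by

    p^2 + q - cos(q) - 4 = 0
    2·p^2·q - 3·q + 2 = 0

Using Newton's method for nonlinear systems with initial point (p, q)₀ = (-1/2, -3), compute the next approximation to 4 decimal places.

(1.8521, 6.4449)

At (-1/2, -3): F = (-5.760008, 9.5000).
Jacobian J = [[2·p, sin(q) + 1], [4·p·q, 2·p^2 - 3]].
At the point, J = [[-1.0000, 0.858880], [6.0000, -2.5000]] (det J = -2.653280).
Solving J·Δ = −F gives Δ = (2.3521, 9.4449).
Then the next iterate is (p, q)₁ = (1.8521, 6.4449).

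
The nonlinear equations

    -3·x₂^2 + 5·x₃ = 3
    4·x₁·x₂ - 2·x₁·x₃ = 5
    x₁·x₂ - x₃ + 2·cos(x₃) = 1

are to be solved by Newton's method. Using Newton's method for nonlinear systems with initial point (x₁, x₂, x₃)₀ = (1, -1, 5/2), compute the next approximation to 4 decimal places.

(0.2146, -0.3233, 0.3879)

At (1, -1, 5/2): F = (6.5000, -14.0000, -6.102287).
Jacobian J = [[0, -6·x₂, 5], [4·x₂ - 2·x₃, 4·x₁, -2·x₁], [x₂, x₁, -2·sin(x₃) - 1]].
At the point, J = [[0.0000, 6.0000, 5.0000], [-9.0000, 4.0000, -2.0000], [-1.0000, 1.0000, -2.196944]] (det J = -131.634992).
Solving J·Δ = −F gives Δ = (-0.7854, 0.6767, -2.1121).
Then the next iterate is (x₁, x₂, x₃)₁ = (0.2146, -0.3233, 0.3879).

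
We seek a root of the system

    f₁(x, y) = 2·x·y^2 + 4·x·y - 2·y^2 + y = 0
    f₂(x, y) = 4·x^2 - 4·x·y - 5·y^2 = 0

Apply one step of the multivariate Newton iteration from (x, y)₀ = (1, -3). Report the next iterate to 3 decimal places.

(5.375, -5.250)

At (1, -3): F = (-15.000, -29.000).
Jacobian J = [[2·y^2 + 4·y, 4·x·y + 4·x - 4·y + 1], [8·x - 4·y, -4·x - 10·y]].
At the point, J = [[6.000, 5.000], [20.000, 26.000]] (det J = 56.000).
Solving J·Δ = −F gives Δ = (4.375, -2.250).
Then the next iterate is (x, y)₁ = (5.375, -5.250).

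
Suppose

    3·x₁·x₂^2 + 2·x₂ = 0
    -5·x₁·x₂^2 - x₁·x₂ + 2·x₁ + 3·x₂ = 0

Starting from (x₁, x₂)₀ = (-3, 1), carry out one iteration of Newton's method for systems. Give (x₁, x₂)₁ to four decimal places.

At (-3, 1): F = (-7.0000, 15.0000).
Jacobian J = [[3·x₂^2, 6·x₁·x₂ + 2], [-5·x₂^2 - x₂ + 2, -10·x₁·x₂ - x₁ + 3]].
At the point, J = [[3.0000, -16.0000], [-4.0000, 36.0000]] (det J = 44.0000).
Solving J·Δ = −F gives Δ = (0.2727, -0.3864).
Then the next iterate is (x₁, x₂)₁ = (-2.7273, 0.6136).

(-2.7273, 0.6136)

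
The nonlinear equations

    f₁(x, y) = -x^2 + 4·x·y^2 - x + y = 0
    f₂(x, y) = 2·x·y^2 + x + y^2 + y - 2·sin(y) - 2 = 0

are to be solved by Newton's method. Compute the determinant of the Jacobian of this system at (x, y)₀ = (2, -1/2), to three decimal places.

33.521

J = [[-2·x + 4·y^2 - 1, 8·x·y + 1], [2·y^2 + 1, 4·x·y + 2·y - 2·cos(y) + 1]].
At the point, J = [[-4.000, -7.000], [1.500, -5.75517]].
det J = 33.521.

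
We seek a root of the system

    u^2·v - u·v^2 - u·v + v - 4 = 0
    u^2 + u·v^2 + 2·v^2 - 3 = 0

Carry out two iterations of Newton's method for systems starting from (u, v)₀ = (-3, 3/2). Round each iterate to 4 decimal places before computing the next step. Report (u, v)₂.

At (-3, 3/2): F = (22.2500, 3.7500).
Jacobian J = [[2·u·v - v^2 - v, u^2 - 2·u·v - u + 1], [2·u + v^2, 2·u·v + 4·v]].
At the point, J = [[-12.7500, 22.0000], [-3.7500, -3.0000]] (det J = 120.7500).
Solving J·Δ = −F gives Δ = (1.2360, -0.2950).
Then the next iterate is (u, v)₁ = (-1.7640, 1.2050).
Round to (-1.7640, 1.2050) and repeat: F = (5.641586, 0.454374), J = [[-6.908265, 10.126936], [-2.075975, 0.568760]].
Δ = (0.0815, -0.5015), so (u, v)₂ = (-1.6825, 0.7035).

(-1.6825, 0.7035)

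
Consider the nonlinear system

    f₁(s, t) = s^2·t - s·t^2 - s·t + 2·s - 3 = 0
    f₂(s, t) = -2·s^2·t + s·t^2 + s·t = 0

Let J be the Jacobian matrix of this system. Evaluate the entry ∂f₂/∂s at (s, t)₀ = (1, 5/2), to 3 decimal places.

-1.250

∂f₂/∂s = -4·s·t + t^2 + t.
At (1, 5/2) this is -1.250.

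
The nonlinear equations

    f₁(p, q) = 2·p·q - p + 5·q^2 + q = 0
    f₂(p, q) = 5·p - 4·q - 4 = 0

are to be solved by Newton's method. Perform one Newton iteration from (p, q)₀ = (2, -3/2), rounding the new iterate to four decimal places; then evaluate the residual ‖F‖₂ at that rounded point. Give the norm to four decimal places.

0.7526

At (2, -3/2): F = (1.7500, 12.0000).
Jacobian J = [[2·q - 1, 2·p + 10·q + 1], [5, -4]].
At the point, J = [[-4.0000, -10.0000], [5.0000, -4.0000]] (det J = 66.0000).
Solving J·Δ = −F gives Δ = (-1.7121, 0.8598).
Then the next iterate is (p, q)₁ = (0.2879, -0.6402).
Re-evaluating at (0.2879, -0.6402): F = (0.752553, 0.0003), so ‖F‖₂ = 0.7526.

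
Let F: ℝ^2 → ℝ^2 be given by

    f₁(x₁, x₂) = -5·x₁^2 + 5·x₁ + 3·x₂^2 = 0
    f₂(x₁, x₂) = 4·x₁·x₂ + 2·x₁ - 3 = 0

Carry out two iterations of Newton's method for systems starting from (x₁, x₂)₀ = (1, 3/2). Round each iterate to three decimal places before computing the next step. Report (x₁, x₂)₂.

At (1, 3/2): F = (6.750, 5.000).
Jacobian J = [[-10·x₁ + 5, 6·x₂], [4·x₂ + 2, 4·x₁]].
At the point, J = [[-5.000, 9.000], [8.000, 4.000]] (det J = -92.000).
Solving J·Δ = −F gives Δ = (-0.196, -0.859).
Then the next iterate is (x₁, x₂)₁ = (0.804, 0.641).
Round to (0.804, 0.641) and repeat: F = (2.02056, 0.66946), J = [[-3.040, 3.846], [4.564, 3.216]].
Δ = (0.144, -0.412), so (x₁, x₂)₂ = (0.948, 0.229).

(0.948, 0.229)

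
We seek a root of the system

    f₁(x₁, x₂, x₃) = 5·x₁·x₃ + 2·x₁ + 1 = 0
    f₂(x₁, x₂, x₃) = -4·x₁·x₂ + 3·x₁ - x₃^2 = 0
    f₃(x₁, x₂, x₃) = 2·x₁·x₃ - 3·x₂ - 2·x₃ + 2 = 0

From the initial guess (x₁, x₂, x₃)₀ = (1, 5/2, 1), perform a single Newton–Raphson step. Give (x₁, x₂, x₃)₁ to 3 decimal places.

(1.369, 0.913, -1.117)

At (1, 5/2, 1): F = (8.000, -8.000, -5.500).
Jacobian J = [[5·x₃ + 2, 0, 5·x₁], [-4·x₂ + 3, -4·x₁, -2·x₃], [2·x₃, -3, 2·x₁ - 2]].
At the point, J = [[7.000, 0.000, 5.000], [-7.000, -4.000, -2.000], [2.000, -3.000, 0.000]] (det J = 103.000).
Solving J·Δ = −F gives Δ = (0.369, -1.587, -2.117).
Then the next iterate is (x₁, x₂, x₃)₁ = (1.369, 0.913, -1.117).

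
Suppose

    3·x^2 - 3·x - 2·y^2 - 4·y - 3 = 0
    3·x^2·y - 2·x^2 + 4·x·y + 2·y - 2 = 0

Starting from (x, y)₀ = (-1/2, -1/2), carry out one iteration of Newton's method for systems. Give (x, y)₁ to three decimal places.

(-3.958, 10.250)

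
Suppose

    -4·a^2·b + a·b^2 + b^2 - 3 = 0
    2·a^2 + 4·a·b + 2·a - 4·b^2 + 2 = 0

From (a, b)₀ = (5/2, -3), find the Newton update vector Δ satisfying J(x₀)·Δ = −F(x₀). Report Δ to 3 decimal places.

At (5/2, -3): F = (103.500, -46.500).
Jacobian J = [[-8·a·b + b^2, -4·a^2 + 2·a·b + 2·b], [4·a + 4·b + 2, 4·a - 8·b]].
At the point, J = [[69.000, -46.000], [0.000, 34.000]] (det J = 2346.000).
Solving J·Δ = −F gives Δ = (-0.588, 1.368).

(-0.588, 1.368)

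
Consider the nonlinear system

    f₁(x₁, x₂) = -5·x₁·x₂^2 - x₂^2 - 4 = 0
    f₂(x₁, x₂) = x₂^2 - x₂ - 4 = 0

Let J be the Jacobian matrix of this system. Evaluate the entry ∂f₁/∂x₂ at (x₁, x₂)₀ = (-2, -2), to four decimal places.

∂f₁/∂x₂ = -10·x₁·x₂ - 2·x₂.
At (-2, -2) this is -36.0000.

-36.0000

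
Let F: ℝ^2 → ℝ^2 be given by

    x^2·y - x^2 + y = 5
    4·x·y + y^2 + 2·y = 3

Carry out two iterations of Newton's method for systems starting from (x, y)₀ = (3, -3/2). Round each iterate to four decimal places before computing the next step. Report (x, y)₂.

(0.2102, 0.2629)

At (3, -3/2): F = (-29.0000, -21.7500).
Jacobian J = [[2·x·y - 2·x, x^2 + 1], [4·y, 4·x + 2·y + 2]].
At the point, J = [[-15.0000, 10.0000], [-6.0000, 11.0000]] (det J = -105.0000).
Solving J·Δ = −F gives Δ = (-0.9667, 1.4500).
Then the next iterate is (x, y)₁ = (2.0333, -0.0500).
Round to (2.0333, -0.0500) and repeat: F = (-9.391024, -3.504160), J = [[-4.269930, 5.134309], [-0.2000, 10.0332]].
Δ = (-1.8231, 0.3129), so (x, y)₂ = (0.2102, 0.2629).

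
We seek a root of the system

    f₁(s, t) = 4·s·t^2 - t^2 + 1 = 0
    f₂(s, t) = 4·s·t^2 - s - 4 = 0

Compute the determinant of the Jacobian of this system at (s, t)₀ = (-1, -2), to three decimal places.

-44.000

J = [[4·t^2, 8·s·t - 2·t], [4·t^2 - 1, 8·s·t]].
At the point, J = [[16.000, 20.000], [15.000, 16.000]].
det J = -44.000.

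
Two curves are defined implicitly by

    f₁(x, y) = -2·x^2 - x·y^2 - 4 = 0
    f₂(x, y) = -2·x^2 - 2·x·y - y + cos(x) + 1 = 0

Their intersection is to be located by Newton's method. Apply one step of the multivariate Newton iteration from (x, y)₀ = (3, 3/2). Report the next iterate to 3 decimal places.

(1.490, 0.697)

At (3, 3/2): F = (-28.750, -28.48999).
Jacobian J = [[-4·x - y^2, -2·x·y], [-4·x - 2·y - sin(x), -2·x - 1]].
At the point, J = [[-14.250, -9.000], [-15.14112, -7.000]] (det J = -36.52008).
Solving J·Δ = −F gives Δ = (-1.510, -0.803).
Then the next iterate is (x, y)₁ = (1.490, 0.697).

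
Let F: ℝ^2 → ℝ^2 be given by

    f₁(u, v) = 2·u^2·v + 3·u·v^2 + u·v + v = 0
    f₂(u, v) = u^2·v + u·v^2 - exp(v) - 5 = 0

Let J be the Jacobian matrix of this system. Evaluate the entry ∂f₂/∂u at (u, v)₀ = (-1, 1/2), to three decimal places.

∂f₂/∂u = 2·u·v + v^2.
At (-1, 1/2) this is -0.750.

-0.750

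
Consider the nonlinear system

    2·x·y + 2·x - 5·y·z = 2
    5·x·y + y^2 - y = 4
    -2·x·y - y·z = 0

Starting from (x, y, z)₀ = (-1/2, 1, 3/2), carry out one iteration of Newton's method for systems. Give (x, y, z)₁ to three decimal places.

At (-1/2, 1, 3/2): F = (-11.500, -6.500, -0.500).
Jacobian J = [[2·y + 2, 2·x - 5·z, -5·y], [5·y, 5·x + 2·y - 1, 0], [-2·y, -2·x - z, -y]].
At the point, J = [[4.000, -8.500, -5.000], [5.000, -1.500, 0.000], [-2.000, -0.500, -1.000]] (det J = -9.000).
Solving J·Δ = −F gives Δ = (2.833, 5.111, -8.722).
Then the next iterate is (x, y, z)₁ = (2.333, 6.111, -7.222).

(2.333, 6.111, -7.222)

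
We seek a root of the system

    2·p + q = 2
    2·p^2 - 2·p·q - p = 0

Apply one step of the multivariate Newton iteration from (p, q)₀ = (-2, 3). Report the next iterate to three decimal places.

(-0.522, 3.043)

At (-2, 3): F = (-3.000, 22.000).
Jacobian J = [[2, 1], [4·p - 2·q - 1, -2·p]].
At the point, J = [[2.000, 1.000], [-15.000, 4.000]] (det J = 23.000).
Solving J·Δ = −F gives Δ = (1.478, 0.043).
Then the next iterate is (p, q)₁ = (-0.522, 3.043).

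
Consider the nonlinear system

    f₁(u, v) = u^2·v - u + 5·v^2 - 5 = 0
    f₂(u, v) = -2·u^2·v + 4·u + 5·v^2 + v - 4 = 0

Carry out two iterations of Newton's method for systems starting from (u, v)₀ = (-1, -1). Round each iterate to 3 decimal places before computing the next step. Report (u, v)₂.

(-1.896, -1.124)

At (-1, -1): F = (0.000, -2.000).
Jacobian J = [[2·u·v - 1, u^2 + 10·v], [-4·u·v + 4, -2·u^2 + 10·v + 1]].
At the point, J = [[1.000, -9.000], [0.000, -11.000]] (det J = -11.000).
Solving J·Δ = −F gives Δ = (-1.636, -0.182).
Then the next iterate is (u, v)₁ = (-2.636, -1.182).
Round to (-2.636, -1.182) and repeat: F = (-3.59150, 7.68586), J = [[5.23150, -4.87150], [-8.46301, -24.71699]].
Δ = (0.740, 0.058), so (u, v)₂ = (-1.896, -1.124).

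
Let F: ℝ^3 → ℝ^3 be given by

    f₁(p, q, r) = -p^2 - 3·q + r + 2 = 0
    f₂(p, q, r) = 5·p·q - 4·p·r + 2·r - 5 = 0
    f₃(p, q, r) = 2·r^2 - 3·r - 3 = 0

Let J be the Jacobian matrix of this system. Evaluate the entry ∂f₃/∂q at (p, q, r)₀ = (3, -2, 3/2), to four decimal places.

∂f₃/∂q = 0.
At (3, -2, 3/2) this is 0.0000.

0.0000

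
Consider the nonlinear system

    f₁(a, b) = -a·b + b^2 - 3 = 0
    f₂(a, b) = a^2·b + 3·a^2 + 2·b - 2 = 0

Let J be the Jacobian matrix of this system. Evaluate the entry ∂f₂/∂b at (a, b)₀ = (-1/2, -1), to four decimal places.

2.2500

∂f₂/∂b = a^2 + 2.
At (-1/2, -1) this is 2.2500.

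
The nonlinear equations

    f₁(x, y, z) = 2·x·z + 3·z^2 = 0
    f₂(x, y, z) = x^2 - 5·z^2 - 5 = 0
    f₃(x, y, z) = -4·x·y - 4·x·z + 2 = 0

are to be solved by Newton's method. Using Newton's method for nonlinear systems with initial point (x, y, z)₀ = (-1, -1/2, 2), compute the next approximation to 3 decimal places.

(0.333, 0.833, 0.667)

At (-1, -1/2, 2): F = (8.000, -24.000, 8.000).
Jacobian J = [[2·z, 0, 2·x + 6·z], [2·x, 0, -10·z], [-4·y - 4·z, -4·x, -4·x]].
At the point, J = [[4.000, 0.000, 10.000], [-2.000, 0.000, -20.000], [-6.000, 4.000, 4.000]] (det J = 240.000).
Solving J·Δ = −F gives Δ = (1.333, 1.333, -1.333).
Then the next iterate is (x, y, z)₁ = (0.333, 0.833, 0.667).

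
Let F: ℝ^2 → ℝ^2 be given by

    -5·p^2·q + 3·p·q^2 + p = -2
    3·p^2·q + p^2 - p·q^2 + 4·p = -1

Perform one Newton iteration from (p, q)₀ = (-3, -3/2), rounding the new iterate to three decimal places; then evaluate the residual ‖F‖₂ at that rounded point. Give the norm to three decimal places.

At (-3, -3/2): F = (46.250, -35.750).
Jacobian J = [[-10·p·q + 3·q^2 + 1, -5·p^2 + 6·p·q], [6·p·q + 2·p - q^2 + 4, 3·p^2 - 2·p·q]].
At the point, J = [[-37.250, -18.000], [22.750, 18.000]] (det J = -261.000).
Solving J·Δ = −F gives Δ = (0.724, 1.071).
Then the next iterate is (p, q)₁ = (-2.276, -0.429).
Re-evaluating at (-2.276, -0.429): F = (9.57885, -9.17183), so ‖F‖₂ = 13.262.

13.262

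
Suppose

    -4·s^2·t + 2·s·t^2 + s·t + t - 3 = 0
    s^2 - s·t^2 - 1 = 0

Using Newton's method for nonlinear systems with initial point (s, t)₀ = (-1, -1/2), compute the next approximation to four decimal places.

(3.0000, -9.2500)

At (-1, -1/2): F = (-1.5000, 0.2500).
Jacobian J = [[-8·s·t + 2·t^2 + t, -4·s^2 + 4·s·t + s + 1], [2·s - t^2, -2·s·t]].
At the point, J = [[-4.0000, -2.0000], [-2.2500, -1.0000]] (det J = -0.5000).
Solving J·Δ = −F gives Δ = (4.0000, -8.7500).
Then the next iterate is (s, t)₁ = (3.0000, -9.2500).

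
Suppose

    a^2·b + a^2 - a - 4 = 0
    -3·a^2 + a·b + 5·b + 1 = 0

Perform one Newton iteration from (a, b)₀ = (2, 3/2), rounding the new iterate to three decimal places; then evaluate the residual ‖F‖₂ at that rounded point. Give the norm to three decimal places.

0.598

At (2, 3/2): F = (4.000, -0.500).
Jacobian J = [[2·a·b + 2·a - 1, a^2], [-6·a + b, a + 5]].
At the point, J = [[9.000, 4.000], [-10.500, 7.000]] (det J = 105.000).
Solving J·Δ = −F gives Δ = (-0.286, -0.357).
Then the next iterate is (a, b)₁ = (1.714, 1.143).
Re-evaluating at (1.714, 1.143): F = (0.58170, -0.13929), so ‖F‖₂ = 0.598.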